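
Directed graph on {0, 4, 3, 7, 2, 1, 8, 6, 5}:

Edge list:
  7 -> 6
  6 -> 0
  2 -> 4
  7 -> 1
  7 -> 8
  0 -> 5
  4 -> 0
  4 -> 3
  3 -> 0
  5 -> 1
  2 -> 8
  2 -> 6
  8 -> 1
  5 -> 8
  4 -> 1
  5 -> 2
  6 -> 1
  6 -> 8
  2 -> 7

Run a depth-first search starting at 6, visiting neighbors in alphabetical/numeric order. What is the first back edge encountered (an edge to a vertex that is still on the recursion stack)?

4->0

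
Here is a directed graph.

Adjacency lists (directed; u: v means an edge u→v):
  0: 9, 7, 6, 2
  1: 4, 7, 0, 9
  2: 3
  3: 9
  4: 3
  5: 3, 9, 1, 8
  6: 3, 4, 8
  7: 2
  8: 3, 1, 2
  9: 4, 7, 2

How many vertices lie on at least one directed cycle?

9

A vertex is on a directed cycle iff it belongs to a strongly connected component of size ≥ 2 (or has a self-loop).
The vertices on cycles are {0, 1, 2, 3, 4, 6, 7, 8, 9} — 9 in total.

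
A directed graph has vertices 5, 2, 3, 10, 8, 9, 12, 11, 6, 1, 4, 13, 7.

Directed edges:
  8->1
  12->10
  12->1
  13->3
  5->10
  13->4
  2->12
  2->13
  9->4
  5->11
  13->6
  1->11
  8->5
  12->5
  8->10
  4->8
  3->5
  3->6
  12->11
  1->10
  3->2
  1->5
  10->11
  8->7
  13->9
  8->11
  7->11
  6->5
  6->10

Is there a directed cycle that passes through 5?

No

5 lies on a cycle iff there is a path from 5 back to itself.
Exploring from 5, it never reaches itself; equivalently, its strongly connected component is a singleton.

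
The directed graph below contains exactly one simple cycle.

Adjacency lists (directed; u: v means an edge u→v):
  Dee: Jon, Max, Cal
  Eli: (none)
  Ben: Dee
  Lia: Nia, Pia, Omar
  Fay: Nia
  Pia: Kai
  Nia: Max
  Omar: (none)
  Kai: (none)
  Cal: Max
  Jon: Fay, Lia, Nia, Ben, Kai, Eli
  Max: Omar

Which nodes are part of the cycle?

DFS with gray/black marking from Jon:
Jon gray
  Fay gray
    Nia gray
      Max gray
        Omar gray
        Omar black
      Max black
    Nia black
  Fay black
  Lia gray
    Lia→Nia: Nia black — skip
    Pia gray
      Kai gray
      Kai black
    Pia black
    Lia→Omar: Omar black — skip
  Lia black
  Jon→Nia: Nia black — skip
  Ben gray
    Dee gray
      Dee→Jon: Jon is gray → back edge
Back edge closes the cycle Jon → Ben → Dee → Jon; its vertices are {Ben, Dee, Jon}.

Ben, Dee, Jon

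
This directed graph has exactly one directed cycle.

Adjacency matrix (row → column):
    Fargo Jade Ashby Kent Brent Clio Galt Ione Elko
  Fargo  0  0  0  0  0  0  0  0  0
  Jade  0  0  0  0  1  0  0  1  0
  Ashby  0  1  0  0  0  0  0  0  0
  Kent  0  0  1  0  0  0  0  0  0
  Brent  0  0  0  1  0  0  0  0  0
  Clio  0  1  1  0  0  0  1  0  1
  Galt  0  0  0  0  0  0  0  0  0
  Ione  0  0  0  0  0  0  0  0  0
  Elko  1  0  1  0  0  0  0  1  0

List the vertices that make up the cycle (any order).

Jade, Kent, Ashby, Brent

DFS with gray/black marking from Jade:
Jade gray
  Brent gray
    Kent gray
      Ashby gray
        Ashby→Jade: Jade is gray → back edge
Back edge closes the cycle Jade → Brent → Kent → Ashby → Jade; its vertices are {Jade, Kent, Ashby, Brent}.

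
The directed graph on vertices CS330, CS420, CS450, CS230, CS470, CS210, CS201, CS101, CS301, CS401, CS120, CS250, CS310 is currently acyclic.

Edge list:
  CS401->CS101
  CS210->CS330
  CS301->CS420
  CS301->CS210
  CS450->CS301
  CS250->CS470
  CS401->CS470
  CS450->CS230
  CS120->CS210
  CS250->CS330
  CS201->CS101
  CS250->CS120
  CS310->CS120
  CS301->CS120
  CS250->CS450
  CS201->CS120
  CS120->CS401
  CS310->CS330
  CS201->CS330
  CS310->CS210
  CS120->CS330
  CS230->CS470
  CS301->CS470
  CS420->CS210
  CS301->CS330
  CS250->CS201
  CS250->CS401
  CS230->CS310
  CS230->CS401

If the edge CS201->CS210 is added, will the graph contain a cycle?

Adding CS201→CS210 creates a cycle iff CS210 can already reach CS201.
Explore from CS210: no path reaches CS201. The graph stays acyclic.

No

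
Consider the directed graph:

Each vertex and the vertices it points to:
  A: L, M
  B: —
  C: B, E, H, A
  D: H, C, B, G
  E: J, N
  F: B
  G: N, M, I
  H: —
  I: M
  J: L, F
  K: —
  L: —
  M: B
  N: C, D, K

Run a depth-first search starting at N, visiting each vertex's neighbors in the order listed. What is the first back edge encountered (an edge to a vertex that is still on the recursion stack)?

DFS from N (visiting each vertex's neighbors in the order listed); mark gray on enter, black on exit:
N gray
  C gray
    B gray
    B black
    E gray
      J gray
        L gray
        L black
        F gray
          F→B: B black — skip
        F black
      J black
      E→N: N is gray → back edge
First back edge: E → N.

E->N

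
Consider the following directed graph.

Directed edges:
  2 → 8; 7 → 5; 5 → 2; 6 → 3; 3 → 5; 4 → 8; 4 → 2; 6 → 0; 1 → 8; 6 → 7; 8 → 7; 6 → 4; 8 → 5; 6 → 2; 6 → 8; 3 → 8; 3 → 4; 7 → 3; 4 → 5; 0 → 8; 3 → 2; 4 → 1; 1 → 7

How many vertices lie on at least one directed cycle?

7

A vertex is on a directed cycle iff it belongs to a strongly connected component of size ≥ 2 (or has a self-loop).
The vertices on cycles are {1, 2, 3, 4, 5, 7, 8} — 7 in total.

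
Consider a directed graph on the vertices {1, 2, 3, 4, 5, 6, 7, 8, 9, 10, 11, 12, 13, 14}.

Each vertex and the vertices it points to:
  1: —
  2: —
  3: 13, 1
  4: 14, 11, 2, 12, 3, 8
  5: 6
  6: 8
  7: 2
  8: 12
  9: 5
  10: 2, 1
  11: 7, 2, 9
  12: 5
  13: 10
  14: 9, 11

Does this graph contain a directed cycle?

DFS with white/gray/black marking, starting from 9:
9 gray
  5 gray
    6 gray
      8 gray
        12 gray
          12→5: 5 is gray → back edge
Back edge found, so a cycle exists: 5 → 6 → 8 → 12 → 5.

Yes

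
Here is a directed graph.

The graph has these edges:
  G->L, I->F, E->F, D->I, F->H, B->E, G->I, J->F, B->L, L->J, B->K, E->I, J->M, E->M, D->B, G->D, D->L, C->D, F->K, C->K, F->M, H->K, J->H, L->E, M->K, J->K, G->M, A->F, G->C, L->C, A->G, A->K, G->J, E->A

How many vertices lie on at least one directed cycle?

A vertex is on a directed cycle iff it belongs to a strongly connected component of size ≥ 2 (or has a self-loop).
The vertices on cycles are {A, B, C, D, E, G, L} — 7 in total.

7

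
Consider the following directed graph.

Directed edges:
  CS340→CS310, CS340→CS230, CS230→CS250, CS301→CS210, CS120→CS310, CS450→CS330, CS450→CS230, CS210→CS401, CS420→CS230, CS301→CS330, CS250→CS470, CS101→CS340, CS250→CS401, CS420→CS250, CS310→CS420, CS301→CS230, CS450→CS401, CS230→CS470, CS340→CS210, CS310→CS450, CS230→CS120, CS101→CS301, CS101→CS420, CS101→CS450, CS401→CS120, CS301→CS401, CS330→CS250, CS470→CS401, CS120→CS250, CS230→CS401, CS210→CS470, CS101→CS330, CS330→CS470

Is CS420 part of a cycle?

Yes

CS420 is on a cycle iff CS420 can reach itself via ≥1 edge.
CS420 → CS230 → CS120 → CS310 → CS420 — yes.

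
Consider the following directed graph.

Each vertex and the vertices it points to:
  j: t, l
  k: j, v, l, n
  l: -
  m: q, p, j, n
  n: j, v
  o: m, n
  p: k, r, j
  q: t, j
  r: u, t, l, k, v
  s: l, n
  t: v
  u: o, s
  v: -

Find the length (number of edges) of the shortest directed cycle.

For each vertex v, BFS finds the shortest path from v back to v.
The shortest such closed walk is u → o → m → p → r → u, length 5.

5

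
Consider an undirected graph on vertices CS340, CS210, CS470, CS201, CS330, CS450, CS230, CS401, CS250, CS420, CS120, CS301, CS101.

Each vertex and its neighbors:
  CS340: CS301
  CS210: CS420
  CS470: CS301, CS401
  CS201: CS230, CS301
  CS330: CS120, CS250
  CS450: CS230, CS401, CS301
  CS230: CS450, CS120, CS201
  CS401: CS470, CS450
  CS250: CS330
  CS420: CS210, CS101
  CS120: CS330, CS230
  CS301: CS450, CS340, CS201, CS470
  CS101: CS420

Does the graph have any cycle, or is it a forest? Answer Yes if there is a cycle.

Yes

DFS, tracking each vertex's parent; an edge to a visited non-parent vertex closes a cycle.
Start from CS210:
visit CS210 (parent –)
  visit CS420 (parent CS210)
    CS420–CS210: parent, skip
    visit CS101 (parent CS420)
      CS101–CS420: parent, skip
visit CS340 (parent –)
  visit CS301 (parent CS340)
    visit CS450 (parent CS301)
      visit CS230 (parent CS450)
        CS230–CS450: parent, skip
        visit CS120 (parent CS230)
          visit CS330 (parent CS120)
            CS330–CS120: parent, skip
            visit CS250 (parent CS330)
              CS250–CS330: parent, skip
          CS120–CS230: parent, skip
        visit CS201 (parent CS230)
          CS201–CS230: parent, skip
          CS201–CS301: CS301 visited and ≠ parent → cycle
Cycle: CS301 – CS450 – CS230 – CS201 – CS301.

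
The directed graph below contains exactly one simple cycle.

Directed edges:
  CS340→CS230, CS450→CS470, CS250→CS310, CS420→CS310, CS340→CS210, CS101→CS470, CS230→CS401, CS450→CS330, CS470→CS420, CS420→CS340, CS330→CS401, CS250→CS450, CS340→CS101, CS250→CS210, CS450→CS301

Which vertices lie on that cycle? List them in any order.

DFS with gray/black marking from CS470:
CS470 gray
  CS420 gray
    CS310 gray
    CS310 black
    CS340 gray
      CS101 gray
        CS101→CS470: CS470 is gray → back edge
Back edge closes the cycle CS470 → CS420 → CS340 → CS101 → CS470; its vertices are {CS101, CS340, CS420, CS470}.

CS101, CS340, CS420, CS470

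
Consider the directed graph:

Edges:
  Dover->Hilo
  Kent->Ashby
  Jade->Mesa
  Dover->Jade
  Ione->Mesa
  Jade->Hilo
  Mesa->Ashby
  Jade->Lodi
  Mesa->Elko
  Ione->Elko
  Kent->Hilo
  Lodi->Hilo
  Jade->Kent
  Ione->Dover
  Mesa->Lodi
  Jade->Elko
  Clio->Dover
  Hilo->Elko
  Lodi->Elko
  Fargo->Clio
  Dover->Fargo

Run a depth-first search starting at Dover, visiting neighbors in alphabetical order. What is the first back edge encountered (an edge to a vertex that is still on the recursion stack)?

DFS from Dover (visiting neighbors in alphabetical order); mark gray on enter, black on exit:
Dover gray
  Fargo gray
    Clio gray
      Clio→Dover: Dover is gray → back edge
First back edge: Clio → Dover.

Clio→Dover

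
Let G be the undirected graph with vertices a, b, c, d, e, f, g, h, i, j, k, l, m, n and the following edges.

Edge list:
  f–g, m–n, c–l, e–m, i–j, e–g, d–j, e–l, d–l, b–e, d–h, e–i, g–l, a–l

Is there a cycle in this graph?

DFS, tracking each vertex's parent; an edge to a visited non-parent vertex closes a cycle.
Start from l:
visit l (parent –)
  visit c (parent l)
    c–l: parent, skip
  visit g (parent l)
    visit f (parent g)
      f–g: parent, skip
    g–l: parent, skip
    visit e (parent g)
      visit b (parent e)
        b–e: parent, skip
      e–g: parent, skip
      visit m (parent e)
        visit n (parent m)
          n–m: parent, skip
        m–e: parent, skip
      e–l: l visited and ≠ parent → cycle
Cycle: l – g – e – l.

Yes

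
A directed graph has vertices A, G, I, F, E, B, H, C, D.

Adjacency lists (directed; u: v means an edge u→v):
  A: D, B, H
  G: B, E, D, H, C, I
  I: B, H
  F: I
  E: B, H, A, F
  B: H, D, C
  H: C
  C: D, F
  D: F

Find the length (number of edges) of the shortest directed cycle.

For each vertex v, BFS finds the shortest path from v back to v.
The shortest such closed walk is F → I → B → C → F, length 4.

4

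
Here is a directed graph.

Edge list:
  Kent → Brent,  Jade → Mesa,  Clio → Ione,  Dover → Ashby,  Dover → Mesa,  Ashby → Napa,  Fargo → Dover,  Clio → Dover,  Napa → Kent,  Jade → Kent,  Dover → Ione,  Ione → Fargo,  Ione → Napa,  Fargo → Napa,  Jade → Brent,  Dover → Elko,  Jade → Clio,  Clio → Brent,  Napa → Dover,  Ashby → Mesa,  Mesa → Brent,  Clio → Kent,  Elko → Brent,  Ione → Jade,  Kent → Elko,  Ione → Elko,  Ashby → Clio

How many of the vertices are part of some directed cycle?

A vertex is on a directed cycle iff it belongs to a strongly connected component of size ≥ 2 (or has a self-loop).
The vertices on cycles are {Clio, Ione, Jade, Napa, Ashby, Dover, Fargo} — 7 in total.

7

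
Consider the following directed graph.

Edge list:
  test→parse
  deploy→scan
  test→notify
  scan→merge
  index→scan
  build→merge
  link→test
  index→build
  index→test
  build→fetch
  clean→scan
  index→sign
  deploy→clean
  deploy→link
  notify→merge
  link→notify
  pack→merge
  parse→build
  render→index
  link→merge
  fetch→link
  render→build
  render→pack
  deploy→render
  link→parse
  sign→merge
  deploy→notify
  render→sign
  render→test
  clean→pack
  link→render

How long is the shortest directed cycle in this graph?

4

For each vertex v, BFS finds the shortest path from v back to v.
The shortest such closed walk is render → build → fetch → link → render, length 4.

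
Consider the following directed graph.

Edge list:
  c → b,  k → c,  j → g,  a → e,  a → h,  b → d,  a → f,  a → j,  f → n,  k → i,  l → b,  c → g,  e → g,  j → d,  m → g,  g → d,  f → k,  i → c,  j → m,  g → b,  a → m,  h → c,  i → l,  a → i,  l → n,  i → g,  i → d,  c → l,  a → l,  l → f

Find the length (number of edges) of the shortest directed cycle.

For each vertex v, BFS finds the shortest path from v back to v.
The shortest such closed walk is l → f → k → i → l, length 4.

4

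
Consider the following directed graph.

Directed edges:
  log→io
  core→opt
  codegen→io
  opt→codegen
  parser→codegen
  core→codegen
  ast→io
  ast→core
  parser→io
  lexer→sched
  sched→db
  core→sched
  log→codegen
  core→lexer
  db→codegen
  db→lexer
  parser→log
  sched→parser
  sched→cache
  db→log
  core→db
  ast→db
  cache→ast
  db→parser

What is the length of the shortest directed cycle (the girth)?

3

For each vertex v, BFS finds the shortest path from v back to v.
The shortest such closed walk is sched → db → lexer → sched, length 3.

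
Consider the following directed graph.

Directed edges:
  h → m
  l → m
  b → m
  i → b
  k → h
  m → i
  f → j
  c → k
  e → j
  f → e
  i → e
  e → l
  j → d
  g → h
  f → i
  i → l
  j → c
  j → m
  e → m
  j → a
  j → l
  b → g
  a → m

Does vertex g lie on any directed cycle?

g is on a cycle iff g can reach itself via ≥1 edge.
g → h → m → i → b → g — yes.

Yes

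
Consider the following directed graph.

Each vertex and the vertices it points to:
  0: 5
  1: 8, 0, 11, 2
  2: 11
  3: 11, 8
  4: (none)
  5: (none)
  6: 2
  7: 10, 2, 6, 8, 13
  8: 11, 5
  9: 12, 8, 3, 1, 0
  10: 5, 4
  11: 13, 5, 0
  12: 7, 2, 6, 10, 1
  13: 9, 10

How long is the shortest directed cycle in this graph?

4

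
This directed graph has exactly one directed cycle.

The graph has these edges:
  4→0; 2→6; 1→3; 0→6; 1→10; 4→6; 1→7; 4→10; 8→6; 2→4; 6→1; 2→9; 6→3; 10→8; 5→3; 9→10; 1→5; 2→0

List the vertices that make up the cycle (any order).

1, 6, 8, 10

DFS with gray/black marking from 10:
10 gray
  8 gray
    6 gray
      3 gray
      3 black
      1 gray
        5 gray
          5→3: 3 black — skip
        5 black
        7 gray
        7 black
        1→3: 3 black — skip
        1→10: 10 is gray → back edge
Back edge closes the cycle 10 → 8 → 6 → 1 → 10; its vertices are {1, 6, 8, 10}.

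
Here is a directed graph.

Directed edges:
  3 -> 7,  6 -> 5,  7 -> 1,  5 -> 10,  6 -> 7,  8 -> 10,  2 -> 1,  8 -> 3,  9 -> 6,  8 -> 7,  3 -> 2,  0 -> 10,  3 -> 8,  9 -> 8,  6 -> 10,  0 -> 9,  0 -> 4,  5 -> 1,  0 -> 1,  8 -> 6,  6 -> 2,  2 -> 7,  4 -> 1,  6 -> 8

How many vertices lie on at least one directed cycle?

A vertex is on a directed cycle iff it belongs to a strongly connected component of size ≥ 2 (or has a self-loop).
The vertices on cycles are {3, 6, 8} — 3 in total.

3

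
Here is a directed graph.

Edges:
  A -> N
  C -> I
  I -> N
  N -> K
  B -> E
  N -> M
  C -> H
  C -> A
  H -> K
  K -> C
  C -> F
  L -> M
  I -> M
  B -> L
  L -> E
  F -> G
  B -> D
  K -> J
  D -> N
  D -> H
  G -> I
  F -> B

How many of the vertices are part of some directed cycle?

10

A vertex is on a directed cycle iff it belongs to a strongly connected component of size ≥ 2 (or has a self-loop).
The vertices on cycles are {A, B, C, D, F, G, H, I, K, N} — 10 in total.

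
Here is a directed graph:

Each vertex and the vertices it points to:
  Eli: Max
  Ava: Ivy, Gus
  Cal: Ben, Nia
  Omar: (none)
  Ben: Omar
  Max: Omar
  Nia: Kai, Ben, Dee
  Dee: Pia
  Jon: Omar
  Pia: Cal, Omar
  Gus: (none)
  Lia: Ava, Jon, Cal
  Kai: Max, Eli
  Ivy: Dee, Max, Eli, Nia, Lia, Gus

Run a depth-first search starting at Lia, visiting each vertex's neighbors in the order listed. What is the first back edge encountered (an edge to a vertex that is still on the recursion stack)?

Nia->Dee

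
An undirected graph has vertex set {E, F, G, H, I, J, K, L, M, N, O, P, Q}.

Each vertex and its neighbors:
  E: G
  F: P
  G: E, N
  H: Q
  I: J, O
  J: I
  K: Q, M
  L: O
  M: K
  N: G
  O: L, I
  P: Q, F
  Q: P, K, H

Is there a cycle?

No

DFS, tracking each vertex's parent; an edge to a visited non-parent vertex closes a cycle.
Start from L:
visit L (parent –)
  visit O (parent L)
    O–L: parent, skip
    visit I (parent O)
      visit J (parent I)
        J–I: parent, skip
      I–O: parent, skip
visit E (parent –)
  visit G (parent E)
    G–E: parent, skip
    visit N (parent G)
      N–G: parent, skip
visit F (parent –)
  visit P (parent F)
    visit Q (parent P)
      Q–P: parent, skip
      visit K (parent Q)
        K–Q: parent, skip
        visit M (parent K)
          M–K: parent, skip
      visit H (parent Q)
        H–Q: parent, skip
    P–F: parent, skip
No non-parent visited neighbor found — the graph is a forest.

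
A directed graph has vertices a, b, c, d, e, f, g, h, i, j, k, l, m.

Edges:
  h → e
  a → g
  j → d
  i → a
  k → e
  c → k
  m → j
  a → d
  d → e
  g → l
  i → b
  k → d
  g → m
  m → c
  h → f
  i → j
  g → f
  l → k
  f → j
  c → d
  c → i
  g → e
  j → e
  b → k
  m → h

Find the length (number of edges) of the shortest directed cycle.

For each vertex v, BFS finds the shortest path from v back to v.
The shortest such closed walk is i → a → g → m → c → i, length 5.

5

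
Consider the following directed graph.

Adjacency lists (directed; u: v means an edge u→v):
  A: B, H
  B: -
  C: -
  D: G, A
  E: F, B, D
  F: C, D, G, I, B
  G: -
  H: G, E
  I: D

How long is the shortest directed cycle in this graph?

4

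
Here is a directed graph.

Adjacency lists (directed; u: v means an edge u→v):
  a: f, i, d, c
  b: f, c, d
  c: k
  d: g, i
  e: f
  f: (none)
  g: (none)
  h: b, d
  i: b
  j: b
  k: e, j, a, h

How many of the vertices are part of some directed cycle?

8

A vertex is on a directed cycle iff it belongs to a strongly connected component of size ≥ 2 (or has a self-loop).
The vertices on cycles are {a, b, c, d, h, i, j, k} — 8 in total.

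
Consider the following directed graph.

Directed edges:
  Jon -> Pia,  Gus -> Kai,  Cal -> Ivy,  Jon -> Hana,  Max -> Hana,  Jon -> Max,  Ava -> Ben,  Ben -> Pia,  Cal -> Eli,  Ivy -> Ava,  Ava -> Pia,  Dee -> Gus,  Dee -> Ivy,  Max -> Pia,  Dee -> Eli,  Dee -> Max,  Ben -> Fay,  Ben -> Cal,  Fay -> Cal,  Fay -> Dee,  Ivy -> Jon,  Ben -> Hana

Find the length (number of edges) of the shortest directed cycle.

For each vertex v, BFS finds the shortest path from v back to v.
The shortest such closed walk is Cal → Ivy → Ava → Ben → Cal, length 4.

4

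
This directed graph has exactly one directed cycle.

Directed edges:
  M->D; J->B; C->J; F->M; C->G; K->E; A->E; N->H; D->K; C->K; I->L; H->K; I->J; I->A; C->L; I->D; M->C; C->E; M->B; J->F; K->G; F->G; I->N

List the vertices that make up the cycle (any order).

C, F, J, M

DFS with gray/black marking from J:
J gray
  B gray
  B black
  F gray
    M gray
      C gray
        G gray
        G black
        E gray
        E black
        K gray
          K→G: G black — skip
          K→E: E black — skip
        K black
        C→J: J is gray → back edge
Back edge closes the cycle J → F → M → C → J; its vertices are {C, F, J, M}.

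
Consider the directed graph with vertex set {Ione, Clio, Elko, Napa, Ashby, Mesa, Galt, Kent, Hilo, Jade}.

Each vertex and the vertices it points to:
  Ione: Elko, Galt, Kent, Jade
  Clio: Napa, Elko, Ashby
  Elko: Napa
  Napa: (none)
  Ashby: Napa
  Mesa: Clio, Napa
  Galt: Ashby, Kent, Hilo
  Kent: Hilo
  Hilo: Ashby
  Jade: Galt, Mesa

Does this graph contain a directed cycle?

No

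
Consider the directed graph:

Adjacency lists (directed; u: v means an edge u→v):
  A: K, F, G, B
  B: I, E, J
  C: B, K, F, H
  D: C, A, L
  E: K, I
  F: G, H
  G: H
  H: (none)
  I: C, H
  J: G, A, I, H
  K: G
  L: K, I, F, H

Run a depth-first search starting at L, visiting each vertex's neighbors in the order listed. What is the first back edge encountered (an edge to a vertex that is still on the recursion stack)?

DFS from L (visiting each vertex's neighbors in the order listed); mark gray on enter, black on exit:
L gray
  K gray
    G gray
      H gray
      H black
    G black
  K black
  I gray
    C gray
      B gray
        B→I: I is gray → back edge
First back edge: B → I.

B→I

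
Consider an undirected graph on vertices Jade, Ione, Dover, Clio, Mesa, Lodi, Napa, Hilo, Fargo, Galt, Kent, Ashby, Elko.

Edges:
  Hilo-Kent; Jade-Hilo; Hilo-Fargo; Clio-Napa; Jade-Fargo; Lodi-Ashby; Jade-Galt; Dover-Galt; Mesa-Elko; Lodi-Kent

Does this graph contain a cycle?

Yes

DFS, tracking each vertex's parent; an edge to a visited non-parent vertex closes a cycle.
Start from Dover:
visit Dover (parent –)
  visit Galt (parent Dover)
    visit Jade (parent Galt)
      visit Hilo (parent Jade)
        visit Fargo (parent Hilo)
          Fargo–Hilo: parent, skip
          Fargo–Jade: Jade visited and ≠ parent → cycle
Cycle: Jade – Hilo – Fargo – Jade.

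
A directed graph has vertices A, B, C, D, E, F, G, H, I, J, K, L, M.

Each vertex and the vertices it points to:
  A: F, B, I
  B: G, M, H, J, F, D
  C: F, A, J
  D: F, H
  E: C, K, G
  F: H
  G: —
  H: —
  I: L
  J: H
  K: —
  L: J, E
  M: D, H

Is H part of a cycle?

No

H lies on a cycle iff there is a path from H back to itself.
Exploring from H, it never reaches itself; equivalently, its strongly connected component is a singleton.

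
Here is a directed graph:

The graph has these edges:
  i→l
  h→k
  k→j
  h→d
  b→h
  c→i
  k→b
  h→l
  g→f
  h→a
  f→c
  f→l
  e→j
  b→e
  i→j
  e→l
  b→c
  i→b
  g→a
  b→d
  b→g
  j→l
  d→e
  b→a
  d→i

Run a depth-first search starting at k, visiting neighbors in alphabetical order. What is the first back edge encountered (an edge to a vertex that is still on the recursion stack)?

i->b

DFS from k (visiting neighbors in alphabetical order); mark gray on enter, black on exit:
k gray
  b gray
    a gray
    a black
    c gray
      i gray
        i→b: b is gray → back edge
First back edge: i → b.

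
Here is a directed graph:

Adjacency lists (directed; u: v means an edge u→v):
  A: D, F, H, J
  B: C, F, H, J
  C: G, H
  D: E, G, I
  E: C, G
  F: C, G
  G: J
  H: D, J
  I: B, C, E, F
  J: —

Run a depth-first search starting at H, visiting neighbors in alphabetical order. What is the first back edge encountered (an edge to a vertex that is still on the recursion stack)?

DFS from H (visiting neighbors in alphabetical order); mark gray on enter, black on exit:
H gray
  D gray
    E gray
      C gray
        G gray
          J gray
          J black
        G black
        C→H: H is gray → back edge
First back edge: C → H.

C->H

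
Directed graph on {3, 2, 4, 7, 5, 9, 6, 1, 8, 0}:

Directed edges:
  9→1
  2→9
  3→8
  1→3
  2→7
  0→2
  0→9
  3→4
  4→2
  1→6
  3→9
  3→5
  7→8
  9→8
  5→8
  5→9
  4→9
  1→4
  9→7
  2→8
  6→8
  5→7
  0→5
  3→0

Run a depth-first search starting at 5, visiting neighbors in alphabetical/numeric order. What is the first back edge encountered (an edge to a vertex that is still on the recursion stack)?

DFS from 5 (visiting neighbors in alphabetical/numeric order); mark gray on enter, black on exit:
5 gray
  7 gray
    8 gray
    8 black
  7 black
  5→8: 8 black — skip
  9 gray
    1 gray
      3 gray
        0 gray
          2 gray
            2→7: 7 black — skip
            2→8: 8 black — skip
            2→9: 9 is gray → back edge
First back edge: 2 → 9.

2->9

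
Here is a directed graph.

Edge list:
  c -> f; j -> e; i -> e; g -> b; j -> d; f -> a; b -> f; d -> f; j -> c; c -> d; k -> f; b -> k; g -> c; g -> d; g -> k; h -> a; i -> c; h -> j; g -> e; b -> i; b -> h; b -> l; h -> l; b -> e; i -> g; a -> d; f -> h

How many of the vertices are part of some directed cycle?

9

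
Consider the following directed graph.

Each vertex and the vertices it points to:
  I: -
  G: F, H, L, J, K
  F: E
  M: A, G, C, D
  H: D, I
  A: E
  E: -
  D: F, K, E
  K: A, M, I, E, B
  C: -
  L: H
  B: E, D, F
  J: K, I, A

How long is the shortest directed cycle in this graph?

For each vertex v, BFS finds the shortest path from v back to v.
The shortest such closed walk is G → K → M → G, length 3.

3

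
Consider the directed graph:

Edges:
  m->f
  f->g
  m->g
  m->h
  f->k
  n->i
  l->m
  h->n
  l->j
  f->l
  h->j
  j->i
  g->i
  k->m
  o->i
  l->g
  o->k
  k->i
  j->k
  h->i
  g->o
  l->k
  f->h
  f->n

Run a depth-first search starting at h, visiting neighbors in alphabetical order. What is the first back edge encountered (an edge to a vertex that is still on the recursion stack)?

o->k

DFS from h (visiting neighbors in alphabetical order); mark gray on enter, black on exit:
h gray
  i gray
  i black
  j gray
    j→i: i black — skip
    k gray
      k→i: i black — skip
      m gray
        f gray
          g gray
            g→i: i black — skip
            o gray
              o→i: i black — skip
              o→k: k is gray → back edge
First back edge: o → k.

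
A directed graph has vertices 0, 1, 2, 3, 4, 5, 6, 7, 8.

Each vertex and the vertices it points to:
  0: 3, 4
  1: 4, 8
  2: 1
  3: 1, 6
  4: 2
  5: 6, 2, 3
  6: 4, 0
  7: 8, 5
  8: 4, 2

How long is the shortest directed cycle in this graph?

3

For each vertex v, BFS finds the shortest path from v back to v.
The shortest such closed walk is 8 → 2 → 1 → 8, length 3.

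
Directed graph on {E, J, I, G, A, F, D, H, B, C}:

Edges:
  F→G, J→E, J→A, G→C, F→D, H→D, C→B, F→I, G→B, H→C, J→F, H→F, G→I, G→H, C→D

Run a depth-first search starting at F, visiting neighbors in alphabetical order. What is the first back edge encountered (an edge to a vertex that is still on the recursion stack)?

H→F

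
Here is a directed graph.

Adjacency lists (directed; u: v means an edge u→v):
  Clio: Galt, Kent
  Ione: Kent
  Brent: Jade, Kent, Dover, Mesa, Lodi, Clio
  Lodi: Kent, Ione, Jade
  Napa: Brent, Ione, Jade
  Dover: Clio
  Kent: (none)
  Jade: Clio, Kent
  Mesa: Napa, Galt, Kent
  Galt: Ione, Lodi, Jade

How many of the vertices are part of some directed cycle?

A vertex is on a directed cycle iff it belongs to a strongly connected component of size ≥ 2 (or has a self-loop).
The vertices on cycles are {Clio, Galt, Jade, Lodi, Mesa, Napa, Brent} — 7 in total.

7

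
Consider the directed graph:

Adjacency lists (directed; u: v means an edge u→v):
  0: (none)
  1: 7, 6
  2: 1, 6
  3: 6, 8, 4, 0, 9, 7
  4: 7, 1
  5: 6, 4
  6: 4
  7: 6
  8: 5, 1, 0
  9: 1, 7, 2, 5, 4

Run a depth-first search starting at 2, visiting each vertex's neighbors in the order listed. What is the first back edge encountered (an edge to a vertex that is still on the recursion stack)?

4→7

DFS from 2 (visiting each vertex's neighbors in the order listed); mark gray on enter, black on exit:
2 gray
  1 gray
    7 gray
      6 gray
        4 gray
          4→7: 7 is gray → back edge
First back edge: 4 → 7.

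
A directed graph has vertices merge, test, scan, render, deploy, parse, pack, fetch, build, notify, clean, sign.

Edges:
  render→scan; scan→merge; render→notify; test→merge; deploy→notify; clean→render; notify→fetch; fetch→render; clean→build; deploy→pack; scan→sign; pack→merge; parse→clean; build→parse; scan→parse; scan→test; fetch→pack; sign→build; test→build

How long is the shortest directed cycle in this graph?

For each vertex v, BFS finds the shortest path from v back to v.
The shortest such closed walk is notify → fetch → render → notify, length 3.

3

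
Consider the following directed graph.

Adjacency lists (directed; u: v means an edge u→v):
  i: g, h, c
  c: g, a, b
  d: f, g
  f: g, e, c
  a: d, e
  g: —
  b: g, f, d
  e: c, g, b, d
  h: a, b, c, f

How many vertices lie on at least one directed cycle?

6

A vertex is on a directed cycle iff it belongs to a strongly connected component of size ≥ 2 (or has a self-loop).
The vertices on cycles are {a, b, c, d, e, f} — 6 in total.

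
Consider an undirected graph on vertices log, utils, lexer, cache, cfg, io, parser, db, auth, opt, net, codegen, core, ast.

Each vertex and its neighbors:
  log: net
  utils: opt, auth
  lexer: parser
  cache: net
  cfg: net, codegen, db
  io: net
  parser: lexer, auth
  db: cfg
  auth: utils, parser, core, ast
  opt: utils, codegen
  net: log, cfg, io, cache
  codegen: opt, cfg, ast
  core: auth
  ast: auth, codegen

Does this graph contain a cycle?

Yes

DFS, tracking each vertex's parent; an edge to a visited non-parent vertex closes a cycle.
Start from auth:
visit auth (parent –)
  visit utils (parent auth)
    visit opt (parent utils)
      opt–utils: parent, skip
      visit codegen (parent opt)
        codegen–opt: parent, skip
        visit cfg (parent codegen)
          visit net (parent cfg)
            visit log (parent net)
              log–net: parent, skip
            net–cfg: parent, skip
            visit io (parent net)
              io–net: parent, skip
            visit cache (parent net)
              cache–net: parent, skip
          cfg–codegen: parent, skip
          visit db (parent cfg)
            db–cfg: parent, skip
        visit ast (parent codegen)
          ast–auth: auth visited and ≠ parent → cycle
Cycle: auth – utils – opt – codegen – ast – auth.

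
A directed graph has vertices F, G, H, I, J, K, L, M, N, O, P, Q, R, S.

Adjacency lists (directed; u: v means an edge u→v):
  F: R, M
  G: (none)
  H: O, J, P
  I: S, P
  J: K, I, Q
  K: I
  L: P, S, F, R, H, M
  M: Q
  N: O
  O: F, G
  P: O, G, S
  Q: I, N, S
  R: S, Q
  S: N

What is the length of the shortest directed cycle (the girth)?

For each vertex v, BFS finds the shortest path from v back to v.
The shortest such closed walk is F → M → Q → N → O → F, length 5.

5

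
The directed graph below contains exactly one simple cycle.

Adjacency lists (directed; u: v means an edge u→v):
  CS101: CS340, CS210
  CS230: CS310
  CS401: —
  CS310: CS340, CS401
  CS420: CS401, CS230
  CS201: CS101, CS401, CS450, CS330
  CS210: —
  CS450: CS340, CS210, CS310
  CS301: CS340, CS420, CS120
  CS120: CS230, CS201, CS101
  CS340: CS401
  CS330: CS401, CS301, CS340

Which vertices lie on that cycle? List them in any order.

CS120, CS201, CS301, CS330

DFS with gray/black marking from CS201:
CS201 gray
  CS101 gray
    CS340 gray
      CS401 gray
      CS401 black
    CS340 black
    CS210 gray
    CS210 black
  CS101 black
  CS201→CS401: CS401 black — skip
  CS450 gray
    CS450→CS340: CS340 black — skip
    CS450→CS210: CS210 black — skip
    CS310 gray
      CS310→CS340: CS340 black — skip
      CS310→CS401: CS401 black — skip
    CS310 black
  CS450 black
  CS330 gray
    CS330→CS401: CS401 black — skip
    CS301 gray
      CS301→CS340: CS340 black — skip
      CS420 gray
        CS420→CS401: CS401 black — skip
        CS230 gray
          CS230→CS310: CS310 black — skip
        CS230 black
      CS420 black
      CS120 gray
        CS120→CS230: CS230 black — skip
        CS120→CS201: CS201 is gray → back edge
Back edge closes the cycle CS201 → CS330 → CS301 → CS120 → CS201; its vertices are {CS120, CS201, CS301, CS330}.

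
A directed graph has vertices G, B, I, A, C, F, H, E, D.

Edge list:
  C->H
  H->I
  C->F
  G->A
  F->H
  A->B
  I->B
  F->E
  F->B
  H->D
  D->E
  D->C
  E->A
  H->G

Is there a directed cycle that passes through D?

Yes

D is on a cycle iff D can reach itself via ≥1 edge.
D → C → H → D — yes.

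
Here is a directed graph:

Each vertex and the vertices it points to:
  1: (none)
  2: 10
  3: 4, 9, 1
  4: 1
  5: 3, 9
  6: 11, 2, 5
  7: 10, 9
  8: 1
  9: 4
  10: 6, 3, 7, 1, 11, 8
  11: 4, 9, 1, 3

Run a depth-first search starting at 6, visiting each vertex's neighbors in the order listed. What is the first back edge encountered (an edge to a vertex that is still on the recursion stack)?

10->6

DFS from 6 (visiting each vertex's neighbors in the order listed); mark gray on enter, black on exit:
6 gray
  11 gray
    4 gray
      1 gray
      1 black
    4 black
    9 gray
      9→4: 4 black — skip
    9 black
    11→1: 1 black — skip
    3 gray
      3→4: 4 black — skip
      3→9: 9 black — skip
      3→1: 1 black — skip
    3 black
  11 black
  2 gray
    10 gray
      10→6: 6 is gray → back edge
First back edge: 10 → 6.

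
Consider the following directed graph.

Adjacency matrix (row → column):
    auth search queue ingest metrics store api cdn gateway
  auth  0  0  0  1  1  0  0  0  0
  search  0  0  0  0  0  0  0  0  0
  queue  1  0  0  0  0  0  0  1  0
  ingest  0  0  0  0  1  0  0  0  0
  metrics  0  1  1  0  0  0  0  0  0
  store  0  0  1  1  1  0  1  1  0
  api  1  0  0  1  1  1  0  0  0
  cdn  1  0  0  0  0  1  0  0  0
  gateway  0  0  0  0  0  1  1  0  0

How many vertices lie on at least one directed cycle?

7

A vertex is on a directed cycle iff it belongs to a strongly connected component of size ≥ 2 (or has a self-loop).
The vertices on cycles are {api, cdn, auth, queue, store, ingest, metrics} — 7 in total.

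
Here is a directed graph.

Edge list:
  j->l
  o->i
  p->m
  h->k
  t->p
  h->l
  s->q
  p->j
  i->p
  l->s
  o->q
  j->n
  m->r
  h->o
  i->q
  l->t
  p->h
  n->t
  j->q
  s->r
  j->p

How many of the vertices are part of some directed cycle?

8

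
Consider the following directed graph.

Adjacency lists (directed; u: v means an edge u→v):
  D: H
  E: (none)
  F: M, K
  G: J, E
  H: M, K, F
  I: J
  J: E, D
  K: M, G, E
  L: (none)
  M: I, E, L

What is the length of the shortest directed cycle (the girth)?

5

For each vertex v, BFS finds the shortest path from v back to v.
The shortest such closed walk is D → H → K → G → J → D, length 5.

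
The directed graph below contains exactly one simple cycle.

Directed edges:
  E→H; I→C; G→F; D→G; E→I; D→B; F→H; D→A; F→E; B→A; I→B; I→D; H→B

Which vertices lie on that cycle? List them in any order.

D, E, F, G, I

DFS with gray/black marking from G:
G gray
  F gray
    E gray
      H gray
        B gray
          A gray
          A black
        B black
      H black
      I gray
        C gray
        C black
        D gray
          D→G: G is gray → back edge
Back edge closes the cycle G → F → E → I → D → G; its vertices are {D, E, F, G, I}.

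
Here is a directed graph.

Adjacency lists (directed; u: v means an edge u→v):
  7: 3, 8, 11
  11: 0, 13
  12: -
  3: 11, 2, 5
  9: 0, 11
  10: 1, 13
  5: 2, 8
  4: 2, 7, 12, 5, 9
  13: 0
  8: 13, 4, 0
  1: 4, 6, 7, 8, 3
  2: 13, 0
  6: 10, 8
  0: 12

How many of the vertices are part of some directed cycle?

A vertex is on a directed cycle iff it belongs to a strongly connected component of size ≥ 2 (or has a self-loop).
The vertices on cycles are {1, 3, 4, 5, 6, 7, 8, 10} — 8 in total.

8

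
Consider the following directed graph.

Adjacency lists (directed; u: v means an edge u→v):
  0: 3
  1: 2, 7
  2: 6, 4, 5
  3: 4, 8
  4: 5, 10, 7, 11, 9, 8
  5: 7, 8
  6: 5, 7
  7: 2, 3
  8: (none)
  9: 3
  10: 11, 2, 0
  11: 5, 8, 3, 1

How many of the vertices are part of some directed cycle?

A vertex is on a directed cycle iff it belongs to a strongly connected component of size ≥ 2 (or has a self-loop).
The vertices on cycles are {0, 1, 2, 3, 4, 5, 6, 7, 9, 10, 11} — 11 in total.

11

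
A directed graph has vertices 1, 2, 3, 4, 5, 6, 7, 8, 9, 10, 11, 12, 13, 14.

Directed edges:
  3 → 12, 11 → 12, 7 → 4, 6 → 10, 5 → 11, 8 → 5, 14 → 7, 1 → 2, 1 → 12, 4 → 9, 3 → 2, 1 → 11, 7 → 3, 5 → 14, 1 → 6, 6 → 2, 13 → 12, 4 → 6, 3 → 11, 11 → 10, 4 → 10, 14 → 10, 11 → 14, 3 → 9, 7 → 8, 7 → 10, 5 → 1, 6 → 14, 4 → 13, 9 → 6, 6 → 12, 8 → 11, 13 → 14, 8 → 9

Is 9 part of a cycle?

9 is on a cycle iff 9 can reach itself via ≥1 edge.
9 → 6 → 14 → 7 → 3 → 9 — yes.

Yes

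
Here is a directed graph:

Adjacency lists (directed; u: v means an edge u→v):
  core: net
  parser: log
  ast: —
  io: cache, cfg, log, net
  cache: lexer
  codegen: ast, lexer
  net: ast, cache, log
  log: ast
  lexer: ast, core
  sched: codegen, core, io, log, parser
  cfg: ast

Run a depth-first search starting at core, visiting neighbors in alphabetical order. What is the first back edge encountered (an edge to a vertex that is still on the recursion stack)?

DFS from core (visiting neighbors in alphabetical order); mark gray on enter, black on exit:
core gray
  net gray
    ast gray
    ast black
    cache gray
      lexer gray
        lexer→ast: ast black — skip
        lexer→core: core is gray → back edge
First back edge: lexer → core.

lexer->core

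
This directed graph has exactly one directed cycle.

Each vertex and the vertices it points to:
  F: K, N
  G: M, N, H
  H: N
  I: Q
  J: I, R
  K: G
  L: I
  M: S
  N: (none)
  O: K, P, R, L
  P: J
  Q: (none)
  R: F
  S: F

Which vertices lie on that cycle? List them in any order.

F, G, K, M, S

DFS with gray/black marking from K:
K gray
  G gray
    M gray
      S gray
        F gray
          F→K: K is gray → back edge
Back edge closes the cycle K → G → M → S → F → K; its vertices are {F, G, K, M, S}.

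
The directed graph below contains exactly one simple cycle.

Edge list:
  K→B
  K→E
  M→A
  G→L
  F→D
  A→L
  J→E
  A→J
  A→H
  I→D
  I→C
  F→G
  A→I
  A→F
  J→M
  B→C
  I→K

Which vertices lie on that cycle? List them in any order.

DFS with gray/black marking from A:
A gray
  J gray
    E gray
    E black
    M gray
      M→A: A is gray → back edge
Back edge closes the cycle A → J → M → A; its vertices are {A, J, M}.

A, J, M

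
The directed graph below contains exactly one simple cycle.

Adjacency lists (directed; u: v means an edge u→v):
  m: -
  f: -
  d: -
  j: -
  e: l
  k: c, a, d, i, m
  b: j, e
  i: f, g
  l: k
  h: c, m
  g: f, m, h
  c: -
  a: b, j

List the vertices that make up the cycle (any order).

DFS with gray/black marking from k:
k gray
  c gray
  c black
  a gray
    b gray
      j gray
      j black
      e gray
        l gray
          l→k: k is gray → back edge
Back edge closes the cycle k → a → b → e → l → k; its vertices are {a, b, e, k, l}.

a, b, e, k, l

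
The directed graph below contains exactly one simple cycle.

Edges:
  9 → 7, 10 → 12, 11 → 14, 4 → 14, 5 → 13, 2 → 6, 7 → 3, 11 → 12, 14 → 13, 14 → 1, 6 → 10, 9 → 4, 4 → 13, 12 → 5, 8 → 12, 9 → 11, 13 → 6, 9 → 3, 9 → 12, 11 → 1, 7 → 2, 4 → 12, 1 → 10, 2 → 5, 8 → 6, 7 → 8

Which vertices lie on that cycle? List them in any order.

5, 6, 10, 12, 13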